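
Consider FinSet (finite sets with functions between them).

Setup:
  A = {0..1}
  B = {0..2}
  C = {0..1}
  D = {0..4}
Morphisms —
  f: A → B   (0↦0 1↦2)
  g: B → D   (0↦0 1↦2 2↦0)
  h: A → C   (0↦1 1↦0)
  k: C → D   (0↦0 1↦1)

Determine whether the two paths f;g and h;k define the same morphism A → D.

1) trace f;g:
  0 f→0 g→0
  1 f→2 g→0
  composite₁ = (0↦0 1↦0)
2) trace h;k:
  0 h→1 k→1
  1 h→0 k→0
  composite₂ = (0↦1 1↦0)
Equal? NO — does not commute

Answer: DOES NOT COMMUTE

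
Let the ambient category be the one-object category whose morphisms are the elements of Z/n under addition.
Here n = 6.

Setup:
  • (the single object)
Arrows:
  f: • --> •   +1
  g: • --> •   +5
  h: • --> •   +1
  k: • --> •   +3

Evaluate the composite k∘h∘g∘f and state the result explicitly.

Answer: +4

Derivation:
  0 +1≡1 +5≡0 +1≡1 +3≡4  (mod 6)
composite: +4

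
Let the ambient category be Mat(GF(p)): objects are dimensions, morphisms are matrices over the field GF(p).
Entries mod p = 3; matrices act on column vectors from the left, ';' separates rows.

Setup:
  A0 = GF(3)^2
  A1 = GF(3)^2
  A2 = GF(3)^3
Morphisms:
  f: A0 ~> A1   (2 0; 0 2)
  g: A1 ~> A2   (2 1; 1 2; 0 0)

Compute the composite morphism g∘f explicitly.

Answer: (1 2; 2 1; 0 0)

Work:
  e0=[1,0] f~>[2,0] g~>[1,2,0]
  e1=[0,1] f~>[0,2] g~>[2,1,0]
result: (1 2; 2 1; 0 0)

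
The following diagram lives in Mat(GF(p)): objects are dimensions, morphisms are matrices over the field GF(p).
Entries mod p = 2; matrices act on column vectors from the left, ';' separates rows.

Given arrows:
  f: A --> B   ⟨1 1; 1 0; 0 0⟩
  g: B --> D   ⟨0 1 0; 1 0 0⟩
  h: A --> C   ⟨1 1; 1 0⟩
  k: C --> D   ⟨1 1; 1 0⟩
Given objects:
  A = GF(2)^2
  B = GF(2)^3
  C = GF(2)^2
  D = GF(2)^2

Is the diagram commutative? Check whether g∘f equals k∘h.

Answer: DOES NOT COMMUTE

Derivation:
1) trace f;g:
  e0=⟨1,0⟩ f-->⟨1,1,0⟩ g-->⟨1,1⟩
  e1=⟨0,1⟩ f-->⟨1,0,0⟩ g-->⟨0,1⟩
  ⟦path⟧₁ = ⟨1 0; 1 1⟩
2) trace h;k:
  e0=⟨1,0⟩ h-->⟨1,1⟩ k-->⟨0,1⟩
  e1=⟨0,1⟩ h-->⟨1,0⟩ k-->⟨1,1⟩
  ⟦path⟧₂ = ⟨0 1; 1 1⟩
Equal? NO — does not commute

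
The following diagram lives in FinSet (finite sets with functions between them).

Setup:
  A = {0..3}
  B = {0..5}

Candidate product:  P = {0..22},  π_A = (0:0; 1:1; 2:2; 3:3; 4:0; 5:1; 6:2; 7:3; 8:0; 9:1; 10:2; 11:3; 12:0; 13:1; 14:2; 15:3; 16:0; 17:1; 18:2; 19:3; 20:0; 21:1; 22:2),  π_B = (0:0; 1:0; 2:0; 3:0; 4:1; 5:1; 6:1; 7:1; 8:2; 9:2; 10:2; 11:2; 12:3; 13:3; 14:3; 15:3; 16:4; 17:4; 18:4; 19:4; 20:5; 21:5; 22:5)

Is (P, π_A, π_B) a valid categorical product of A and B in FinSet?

|A|·|B| = 4·6 = 24;  |P| = 23
  → cardinalities differ; no bijection possible.

Answer: NOT A VALID PRODUCT — |P|=23 ≠ |A|·|B|=24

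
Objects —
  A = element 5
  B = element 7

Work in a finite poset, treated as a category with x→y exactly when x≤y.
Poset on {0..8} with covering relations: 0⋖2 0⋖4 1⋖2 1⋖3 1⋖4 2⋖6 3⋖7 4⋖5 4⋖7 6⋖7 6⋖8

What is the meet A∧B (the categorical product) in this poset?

Answer: A∧B = 4

Trace:
Common predecessors of 5,7: {0,1,4}
  0 ⊑ 4
  1 ⊑ 4
  4 ⊑ 4
glb = 4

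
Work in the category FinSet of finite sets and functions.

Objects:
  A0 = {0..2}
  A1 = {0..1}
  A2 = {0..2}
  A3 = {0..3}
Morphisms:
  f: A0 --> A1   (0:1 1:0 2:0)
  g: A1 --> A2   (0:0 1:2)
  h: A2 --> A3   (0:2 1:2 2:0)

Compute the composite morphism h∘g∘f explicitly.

Answer: (0:0 1:2 2:2)

Derivation:
  0 f-->1 g-->2 h-->0
  1 f-->0 g-->0 h-->2
  2 f-->0 g-->0 h-->2
result: (0:0 1:2 2:2)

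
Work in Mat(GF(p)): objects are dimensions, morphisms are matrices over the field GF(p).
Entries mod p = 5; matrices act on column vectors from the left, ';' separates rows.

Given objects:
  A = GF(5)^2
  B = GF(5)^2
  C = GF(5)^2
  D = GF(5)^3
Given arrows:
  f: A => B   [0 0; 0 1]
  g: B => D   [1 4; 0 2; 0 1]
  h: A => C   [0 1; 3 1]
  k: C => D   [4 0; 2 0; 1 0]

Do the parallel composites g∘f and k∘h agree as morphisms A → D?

Path 1 = f;g:
  e0=⟨1,0⟩ f=>⟨0,0⟩ g=>⟨0,0,0⟩
  e1=⟨0,1⟩ f=>⟨0,1⟩ g=>⟨4,2,1⟩
  ⟦path⟧₁ = [0 4; 0 2; 0 1]
Path 2 = h;k:
  e0=⟨1,0⟩ h=>⟨0,3⟩ k=>⟨0,0,0⟩
  e1=⟨0,1⟩ h=>⟨1,1⟩ k=>⟨4,2,1⟩
  ⟦path⟧₂ = [0 4; 0 2; 0 1]
Equal? equal; square commutes

Answer: COMMUTES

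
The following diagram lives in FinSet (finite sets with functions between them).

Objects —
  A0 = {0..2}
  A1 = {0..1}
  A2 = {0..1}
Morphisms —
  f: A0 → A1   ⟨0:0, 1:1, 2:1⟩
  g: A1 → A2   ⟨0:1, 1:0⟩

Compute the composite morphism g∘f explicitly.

Answer: ⟨0:1, 1:0, 2:0⟩

Trace:
  0 f→0 g→1
  1 f→1 g→0
  2 f→1 g→0
⟦path⟧: ⟨0:1, 1:0, 2:0⟩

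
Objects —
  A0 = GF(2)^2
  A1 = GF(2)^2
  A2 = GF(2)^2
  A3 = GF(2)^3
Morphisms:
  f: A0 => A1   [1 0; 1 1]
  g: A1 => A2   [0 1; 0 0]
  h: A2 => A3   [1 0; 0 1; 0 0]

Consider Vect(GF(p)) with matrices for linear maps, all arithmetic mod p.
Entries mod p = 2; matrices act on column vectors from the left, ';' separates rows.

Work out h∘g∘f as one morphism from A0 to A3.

  e0=(1,0) f=>(1,1) g=>(1,0) h=>(1,0,0)
  e1=(0,1) f=>(0,1) g=>(1,0) h=>(1,0,0)
result: [1 1; 0 0; 0 0]

Answer: [1 1; 0 0; 0 0]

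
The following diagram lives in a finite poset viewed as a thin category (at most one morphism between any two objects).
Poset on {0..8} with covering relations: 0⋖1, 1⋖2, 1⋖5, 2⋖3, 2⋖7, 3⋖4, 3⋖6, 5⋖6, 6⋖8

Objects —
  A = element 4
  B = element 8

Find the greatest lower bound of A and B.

{x : x≤A ∧ x≤B} = {0,1,2,3}  (A=4, B=8)
  0 ≤ 3
  1 ≤ 3
  2 ≤ 3
  3 ≤ 3
glb = 3

Answer: A∧B = 3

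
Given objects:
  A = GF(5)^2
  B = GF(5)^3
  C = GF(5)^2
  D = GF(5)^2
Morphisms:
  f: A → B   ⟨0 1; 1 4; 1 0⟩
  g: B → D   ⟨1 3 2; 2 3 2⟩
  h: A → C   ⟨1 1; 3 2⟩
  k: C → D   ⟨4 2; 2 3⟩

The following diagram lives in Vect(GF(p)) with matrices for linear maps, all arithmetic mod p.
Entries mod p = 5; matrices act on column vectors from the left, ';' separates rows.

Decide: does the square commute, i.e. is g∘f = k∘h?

Path 1 = f;g:
  e0=⟨1,0⟩ f→⟨0,1,1⟩ g→⟨0,0⟩
  e1=⟨0,1⟩ f→⟨1,4,0⟩ g→⟨3,4⟩
  composite₁ = ⟨0 3; 0 4⟩
Path 2 = h;k:
  e0=⟨1,0⟩ h→⟨1,3⟩ k→⟨0,1⟩
  e1=⟨0,1⟩ h→⟨1,2⟩ k→⟨3,3⟩
  composite₂ = ⟨0 3; 1 3⟩
Equal? NO — does not commute

Answer: DOES NOT COMMUTE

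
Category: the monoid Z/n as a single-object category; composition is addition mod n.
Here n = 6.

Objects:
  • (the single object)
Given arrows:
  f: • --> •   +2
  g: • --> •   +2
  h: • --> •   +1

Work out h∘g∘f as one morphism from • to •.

Answer: +5

Derivation:
  0 +2≡2 +2≡4 +1≡5  (mod 6)
composite: +5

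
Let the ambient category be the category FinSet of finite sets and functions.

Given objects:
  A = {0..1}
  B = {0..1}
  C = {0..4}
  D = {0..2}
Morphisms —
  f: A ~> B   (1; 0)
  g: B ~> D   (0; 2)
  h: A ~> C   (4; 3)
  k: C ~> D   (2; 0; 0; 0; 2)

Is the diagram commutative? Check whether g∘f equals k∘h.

Path 1 = f;g:
  0 f~>1 g~>2
  1 f~>0 g~>0
  composite₁ = (2; 0)
Path 2 = h;k:
  0 h~>4 k~>2
  1 h~>3 k~>0
  composite₂ = (2; 0)
Equal? same morphism ✓

Answer: COMMUTES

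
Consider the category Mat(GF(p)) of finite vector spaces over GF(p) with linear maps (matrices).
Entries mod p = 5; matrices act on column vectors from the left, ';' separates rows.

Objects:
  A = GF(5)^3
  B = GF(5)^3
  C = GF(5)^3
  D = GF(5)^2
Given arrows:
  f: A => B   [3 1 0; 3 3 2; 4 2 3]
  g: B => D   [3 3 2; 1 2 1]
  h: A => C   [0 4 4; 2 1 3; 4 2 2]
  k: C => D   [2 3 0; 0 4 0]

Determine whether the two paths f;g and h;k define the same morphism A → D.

Answer: COMMUTES

Derivation:
Along f;g (path 1):
  e0=(1,0,0) f=>(3,3,4) g=>(1,3)
  e1=(0,1,0) f=>(1,3,2) g=>(1,4)
  e2=(0,0,1) f=>(0,2,3) g=>(2,2)
  composite₁ = [1 1 2; 3 4 2]
Along h;k (path 2):
  e0=(1,0,0) h=>(0,2,4) k=>(1,3)
  e1=(0,1,0) h=>(4,1,2) k=>(1,4)
  e2=(0,0,1) h=>(4,3,2) k=>(2,2)
  composite₂ = [1 1 2; 3 4 2]
Equal? YES — commutes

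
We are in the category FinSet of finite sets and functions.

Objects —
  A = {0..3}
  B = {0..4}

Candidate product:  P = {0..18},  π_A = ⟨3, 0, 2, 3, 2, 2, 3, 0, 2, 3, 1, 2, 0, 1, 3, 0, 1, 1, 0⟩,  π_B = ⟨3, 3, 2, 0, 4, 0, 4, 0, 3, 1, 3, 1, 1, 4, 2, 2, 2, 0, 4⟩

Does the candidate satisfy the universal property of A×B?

|A|·|B| = 4·5 = 20;  |P| = 19
  → cardinalities differ; no bijection possible.

Answer: NOT A VALID PRODUCT — |P|=19 ≠ |A|·|B|=20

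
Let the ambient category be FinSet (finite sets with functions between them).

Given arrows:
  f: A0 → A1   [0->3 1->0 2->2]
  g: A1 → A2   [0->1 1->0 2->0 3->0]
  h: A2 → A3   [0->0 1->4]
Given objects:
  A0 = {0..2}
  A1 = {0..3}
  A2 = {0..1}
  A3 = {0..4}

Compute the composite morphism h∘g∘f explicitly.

Answer: [0->0 1->4 2->0]

Work:
  0 f→3 g→0 h→0
  1 f→0 g→1 h→4
  2 f→2 g→0 h→0
⟦path⟧: [0->0 1->4 2->0]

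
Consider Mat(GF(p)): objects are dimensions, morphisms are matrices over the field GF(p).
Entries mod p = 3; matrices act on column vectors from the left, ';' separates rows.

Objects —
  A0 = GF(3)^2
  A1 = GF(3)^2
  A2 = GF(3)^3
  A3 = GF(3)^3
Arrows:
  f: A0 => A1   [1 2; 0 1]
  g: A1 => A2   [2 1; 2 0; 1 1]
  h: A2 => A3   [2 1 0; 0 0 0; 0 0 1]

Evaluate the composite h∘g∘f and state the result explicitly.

Answer: [0 2; 0 0; 1 0]

Trace:
  e0=(1,0) f=>(1,0) g=>(2,2,1) h=>(0,0,1)
  e1=(0,1) f=>(2,1) g=>(2,1,0) h=>(2,0,0)
result: [0 2; 0 0; 1 0]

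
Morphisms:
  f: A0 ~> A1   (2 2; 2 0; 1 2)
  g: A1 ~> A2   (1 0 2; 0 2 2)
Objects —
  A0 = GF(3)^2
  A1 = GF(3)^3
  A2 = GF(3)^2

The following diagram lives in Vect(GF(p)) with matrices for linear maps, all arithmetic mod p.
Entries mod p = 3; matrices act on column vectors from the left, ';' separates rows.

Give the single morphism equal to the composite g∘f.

  e0=(1,0) f~>(2,2,1) g~>(1,0)
  e1=(0,1) f~>(2,0,2) g~>(0,1)
⟦path⟧: (1 0; 0 1)

Answer: (1 0; 0 1)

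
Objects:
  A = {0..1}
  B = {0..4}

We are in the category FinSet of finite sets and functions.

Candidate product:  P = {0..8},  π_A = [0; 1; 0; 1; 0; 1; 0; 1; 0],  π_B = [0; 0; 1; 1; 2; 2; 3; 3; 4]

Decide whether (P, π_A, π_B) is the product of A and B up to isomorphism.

|A|·|B| = 2·5 = 10;  |P| = 9
  → cardinalities differ; no bijection possible.

Answer: NOT A VALID PRODUCT — |P|=9 ≠ |A|·|B|=10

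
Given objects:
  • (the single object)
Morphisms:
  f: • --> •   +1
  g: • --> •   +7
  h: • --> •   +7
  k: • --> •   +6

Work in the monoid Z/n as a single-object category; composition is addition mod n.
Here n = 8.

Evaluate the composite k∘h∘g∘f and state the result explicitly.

Answer: +5

Derivation:
  0 +1≡1 +7≡0 +7≡7 +6≡5  (mod 8)
result: +5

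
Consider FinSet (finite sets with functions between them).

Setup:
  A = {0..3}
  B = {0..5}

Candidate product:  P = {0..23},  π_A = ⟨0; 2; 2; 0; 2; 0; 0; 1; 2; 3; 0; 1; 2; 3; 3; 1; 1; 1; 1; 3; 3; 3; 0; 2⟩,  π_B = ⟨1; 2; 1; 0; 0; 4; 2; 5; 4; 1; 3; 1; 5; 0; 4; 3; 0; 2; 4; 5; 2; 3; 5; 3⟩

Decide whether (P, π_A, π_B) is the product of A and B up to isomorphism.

Answer: VALID PRODUCT

Derivation:
|A|·|B| = 4·6 = 24;  |P| = 24
Check the pairing map k ↦ (π_A(k), π_B(k)):
  0 : (0,1)
  1 : (2,2)
  2 : (2,1)
  3 : (0,0)
  4 : (2,0)
  5 : (0,4)
  6 : (0,2)
  7 : (1,5)
  8 : (2,4)
  9 : (3,1)
  10 : (0,3)
  11 : (1,1)
  12 : (2,5)
  13 : (3,0)
  14 : (3,4)
  15 : (1,3)
  16 : (1,0)
  17 : (1,2)
  18 : (1,4)
  19 : (3,5)
  20 : (3,2)
  21 : (3,3)
  22 : (0,5)
  23 : (2,3)
distinct pairs in image: 24 / 24 needed
  → bijection onto A×B; projections well-typed.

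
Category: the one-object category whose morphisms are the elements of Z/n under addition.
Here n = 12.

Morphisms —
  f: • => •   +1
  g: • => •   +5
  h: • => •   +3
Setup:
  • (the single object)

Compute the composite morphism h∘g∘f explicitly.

  0 +1≡1 +5≡6 +3≡9  (mod 12)
⟦path⟧: +9

Answer: +9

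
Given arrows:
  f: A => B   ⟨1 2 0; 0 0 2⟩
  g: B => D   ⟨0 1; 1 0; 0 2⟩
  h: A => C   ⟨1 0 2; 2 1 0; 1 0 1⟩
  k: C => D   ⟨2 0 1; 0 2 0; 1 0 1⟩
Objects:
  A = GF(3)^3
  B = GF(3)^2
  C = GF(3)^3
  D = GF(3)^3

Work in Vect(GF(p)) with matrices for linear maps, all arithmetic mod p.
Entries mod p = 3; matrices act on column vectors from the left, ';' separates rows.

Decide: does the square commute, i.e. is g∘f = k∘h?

Path 1 = f;g:
  e0=⟨1,0,0⟩ f=>⟨1,0⟩ g=>⟨0,1,0⟩
  e1=⟨0,1,0⟩ f=>⟨2,0⟩ g=>⟨0,2,0⟩
  e2=⟨0,0,1⟩ f=>⟨0,2⟩ g=>⟨2,0,1⟩
  composite₁ = ⟨0 0 2; 1 2 0; 0 0 1⟩
Path 2 = h;k:
  e0=⟨1,0,0⟩ h=>⟨1,2,1⟩ k=>⟨0,1,2⟩
  e1=⟨0,1,0⟩ h=>⟨0,1,0⟩ k=>⟨0,2,0⟩
  e2=⟨0,0,1⟩ h=>⟨2,0,1⟩ k=>⟨2,0,0⟩
  composite₂ = ⟨0 0 2; 1 2 0; 2 0 0⟩
Equal? differ; not commutative

Answer: DOES NOT COMMUTE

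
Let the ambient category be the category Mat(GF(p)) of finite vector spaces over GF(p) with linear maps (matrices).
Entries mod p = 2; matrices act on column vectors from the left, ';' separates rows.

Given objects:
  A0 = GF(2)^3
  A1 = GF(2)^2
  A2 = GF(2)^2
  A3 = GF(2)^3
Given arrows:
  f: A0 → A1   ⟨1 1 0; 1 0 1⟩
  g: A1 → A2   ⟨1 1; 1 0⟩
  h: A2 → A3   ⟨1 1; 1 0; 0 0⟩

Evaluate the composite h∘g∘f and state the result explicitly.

  e0=[1,0,0] f→[1,1] g→[0,1] h→[1,0,0]
  e1=[0,1,0] f→[1,0] g→[1,1] h→[0,1,0]
  e2=[0,0,1] f→[0,1] g→[1,0] h→[1,1,0]
result: ⟨1 0 1; 0 1 1; 0 0 0⟩

Answer: ⟨1 0 1; 0 1 1; 0 0 0⟩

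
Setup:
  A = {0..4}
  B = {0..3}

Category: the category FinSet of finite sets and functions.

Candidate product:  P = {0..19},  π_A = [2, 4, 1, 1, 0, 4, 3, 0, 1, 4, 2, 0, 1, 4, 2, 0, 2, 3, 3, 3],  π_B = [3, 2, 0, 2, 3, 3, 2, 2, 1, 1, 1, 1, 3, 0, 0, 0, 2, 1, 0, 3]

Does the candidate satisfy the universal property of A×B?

|A|·|B| = 5·4 = 20;  |P| = 20
Check the pairing map k ↦ (π_A(k), π_B(k)):
  0 ↦ (2,3)
  1 ↦ (4,2)
  2 ↦ (1,0)
  3 ↦ (1,2)
  4 ↦ (0,3)
  5 ↦ (4,3)
  6 ↦ (3,2)
  7 ↦ (0,2)
  8 ↦ (1,1)
  9 ↦ (4,1)
  10 ↦ (2,1)
  11 ↦ (0,1)
  12 ↦ (1,3)
  13 ↦ (4,0)
  14 ↦ (2,0)
  15 ↦ (0,0)
  16 ↦ (2,2)
  17 ↦ (3,1)
  18 ↦ (3,0)
  19 ↦ (3,3)
distinct pairs in image: 20 / 20 needed
  → bijection onto A×B; projections well-typed.

Answer: VALID PRODUCT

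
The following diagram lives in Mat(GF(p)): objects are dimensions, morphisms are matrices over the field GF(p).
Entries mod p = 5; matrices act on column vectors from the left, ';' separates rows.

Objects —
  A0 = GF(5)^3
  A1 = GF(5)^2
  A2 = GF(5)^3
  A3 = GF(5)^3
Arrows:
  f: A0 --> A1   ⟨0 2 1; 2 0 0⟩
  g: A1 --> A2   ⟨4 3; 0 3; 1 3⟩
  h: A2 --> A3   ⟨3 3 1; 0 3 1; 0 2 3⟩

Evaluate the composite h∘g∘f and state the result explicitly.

  e0=(1,0,0) f-->(0,2) g-->(1,1,1) h-->(2,4,0)
  e1=(0,1,0) f-->(2,0) g-->(3,0,2) h-->(1,2,1)
  e2=(0,0,1) f-->(1,0) g-->(4,0,1) h-->(3,1,3)
result: ⟨2 1 3; 4 2 1; 0 1 3⟩

Answer: ⟨2 1 3; 4 2 1; 0 1 3⟩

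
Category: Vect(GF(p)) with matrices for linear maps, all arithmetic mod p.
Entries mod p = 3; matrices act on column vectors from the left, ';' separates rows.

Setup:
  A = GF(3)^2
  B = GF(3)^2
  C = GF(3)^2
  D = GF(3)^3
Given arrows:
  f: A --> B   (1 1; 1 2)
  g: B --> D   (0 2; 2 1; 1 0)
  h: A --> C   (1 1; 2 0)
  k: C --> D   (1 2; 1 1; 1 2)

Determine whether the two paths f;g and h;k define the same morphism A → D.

Along f;g (path 1):
  e0=[1,0] f-->[1,1] g-->[2,0,1]
  e1=[0,1] f-->[1,2] g-->[1,1,1]
  ⟦path⟧₁ = (2 1; 0 1; 1 1)
Along h;k (path 2):
  e0=[1,0] h-->[1,2] k-->[2,0,2]
  e1=[0,1] h-->[1,0] k-->[1,1,1]
  ⟦path⟧₂ = (2 1; 0 1; 2 1)
Equal? NO — does not commute

Answer: DOES NOT COMMUTE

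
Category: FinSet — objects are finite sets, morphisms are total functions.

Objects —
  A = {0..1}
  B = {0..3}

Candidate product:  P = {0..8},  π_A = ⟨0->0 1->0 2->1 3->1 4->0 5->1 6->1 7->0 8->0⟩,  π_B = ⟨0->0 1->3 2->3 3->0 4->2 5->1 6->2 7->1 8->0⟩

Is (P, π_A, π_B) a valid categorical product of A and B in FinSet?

|A|·|B| = 2·4 = 8;  |P| = 9
  → cardinalities differ; no bijection possible.

Answer: NOT A VALID PRODUCT — |P|=9 ≠ |A|·|B|=8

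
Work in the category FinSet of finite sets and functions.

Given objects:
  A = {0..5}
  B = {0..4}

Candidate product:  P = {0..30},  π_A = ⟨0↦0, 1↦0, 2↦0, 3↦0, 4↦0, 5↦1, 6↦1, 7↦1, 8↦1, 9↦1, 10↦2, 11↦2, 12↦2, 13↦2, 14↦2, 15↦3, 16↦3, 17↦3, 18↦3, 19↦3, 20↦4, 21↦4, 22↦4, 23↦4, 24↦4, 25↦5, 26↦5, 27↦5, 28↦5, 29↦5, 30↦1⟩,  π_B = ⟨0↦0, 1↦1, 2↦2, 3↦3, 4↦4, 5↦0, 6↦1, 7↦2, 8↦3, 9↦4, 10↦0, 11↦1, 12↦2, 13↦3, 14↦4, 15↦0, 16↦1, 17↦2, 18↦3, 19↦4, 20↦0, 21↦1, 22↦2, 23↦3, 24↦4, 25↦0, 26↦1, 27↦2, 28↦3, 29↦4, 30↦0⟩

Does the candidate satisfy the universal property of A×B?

|A|·|B| = 6·5 = 30;  |P| = 31
  → cardinalities differ; no bijection possible.

Answer: NOT A VALID PRODUCT — |P|=31 ≠ |A|·|B|=30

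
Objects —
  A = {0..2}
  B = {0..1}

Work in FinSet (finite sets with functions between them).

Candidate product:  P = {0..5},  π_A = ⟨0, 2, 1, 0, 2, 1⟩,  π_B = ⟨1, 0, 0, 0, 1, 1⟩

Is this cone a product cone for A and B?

Answer: VALID PRODUCT

Trace:
|A|·|B| = 3·2 = 6;  |P| = 6
Check the pairing map k ↦ (π_A(k), π_B(k)):
  0 ↦ (0,1)
  1 ↦ (2,0)
  2 ↦ (1,0)
  3 ↦ (0,0)
  4 ↦ (2,1)
  5 ↦ (1,1)
distinct pairs in image: 6 / 6 needed
  → bijection onto A×B; projections well-typed.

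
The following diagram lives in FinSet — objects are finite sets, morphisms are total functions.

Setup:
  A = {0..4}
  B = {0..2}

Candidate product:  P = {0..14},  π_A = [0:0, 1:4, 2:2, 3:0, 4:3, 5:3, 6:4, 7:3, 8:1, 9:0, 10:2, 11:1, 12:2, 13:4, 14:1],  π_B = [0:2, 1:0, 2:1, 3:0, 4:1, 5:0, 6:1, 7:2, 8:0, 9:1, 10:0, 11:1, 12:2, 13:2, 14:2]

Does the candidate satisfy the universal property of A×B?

|A|·|B| = 5·3 = 15;  |P| = 15
Check the pairing map k ↦ (π_A(k), π_B(k)):
  0 : (0,2)
  1 : (4,0)
  2 : (2,1)
  3 : (0,0)
  4 : (3,1)
  5 : (3,0)
  6 : (4,1)
  7 : (3,2)
  8 : (1,0)
  9 : (0,1)
  10 : (2,0)
  11 : (1,1)
  12 : (2,2)
  13 : (4,2)
  14 : (1,2)
distinct pairs in image: 15 / 15 needed
  → bijection onto A×B; projections well-typed.

Answer: VALID PRODUCT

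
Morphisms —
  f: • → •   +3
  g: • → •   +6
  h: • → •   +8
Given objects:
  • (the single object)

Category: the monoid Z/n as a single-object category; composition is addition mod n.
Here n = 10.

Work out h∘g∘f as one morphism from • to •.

  0 +3≡3 +6≡9 +8≡7  (mod 10)
result: +7

Answer: +7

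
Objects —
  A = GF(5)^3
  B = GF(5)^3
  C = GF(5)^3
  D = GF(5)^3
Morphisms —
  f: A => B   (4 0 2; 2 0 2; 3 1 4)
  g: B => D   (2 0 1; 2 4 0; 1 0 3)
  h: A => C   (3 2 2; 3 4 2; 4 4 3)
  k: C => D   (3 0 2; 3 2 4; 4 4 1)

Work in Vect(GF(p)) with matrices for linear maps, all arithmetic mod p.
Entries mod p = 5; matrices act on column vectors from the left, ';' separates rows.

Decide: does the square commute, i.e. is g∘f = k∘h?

Answer: DOES NOT COMMUTE

Work:
Path 1 = f;g:
  e0=[1,0,0] f=>[4,2,3] g=>[1,1,3]
  e1=[0,1,0] f=>[0,0,1] g=>[1,0,3]
  e2=[0,0,1] f=>[2,2,4] g=>[3,2,4]
  ⟦path⟧₁ = (1 1 3; 1 0 2; 3 3 4)
Path 2 = h;k:
  e0=[1,0,0] h=>[3,3,4] k=>[2,1,3]
  e1=[0,1,0] h=>[2,4,4] k=>[4,0,3]
  e2=[0,0,1] h=>[2,2,3] k=>[2,2,4]
  ⟦path⟧₂ = (2 4 2; 1 0 2; 3 3 4)
Equal? NO — does not commute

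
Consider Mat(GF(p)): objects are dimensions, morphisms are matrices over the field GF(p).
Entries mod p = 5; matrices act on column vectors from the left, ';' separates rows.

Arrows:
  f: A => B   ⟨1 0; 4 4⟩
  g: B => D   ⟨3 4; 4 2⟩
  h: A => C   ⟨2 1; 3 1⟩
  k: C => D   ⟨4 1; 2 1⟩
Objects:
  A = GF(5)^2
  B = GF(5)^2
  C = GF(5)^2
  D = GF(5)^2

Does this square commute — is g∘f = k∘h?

Answer: DOES NOT COMMUTE

Work:
Along f;g (path 1):
  e0=⟨1,0⟩ f=>⟨1,4⟩ g=>⟨4,2⟩
  e1=⟨0,1⟩ f=>⟨0,4⟩ g=>⟨1,3⟩
  result₁ = ⟨4 1; 2 3⟩
Along h;k (path 2):
  e0=⟨1,0⟩ h=>⟨2,3⟩ k=>⟨1,2⟩
  e1=⟨0,1⟩ h=>⟨1,1⟩ k=>⟨0,3⟩
  result₂ = ⟨1 0; 2 3⟩
Equal? distinct morphisms ✗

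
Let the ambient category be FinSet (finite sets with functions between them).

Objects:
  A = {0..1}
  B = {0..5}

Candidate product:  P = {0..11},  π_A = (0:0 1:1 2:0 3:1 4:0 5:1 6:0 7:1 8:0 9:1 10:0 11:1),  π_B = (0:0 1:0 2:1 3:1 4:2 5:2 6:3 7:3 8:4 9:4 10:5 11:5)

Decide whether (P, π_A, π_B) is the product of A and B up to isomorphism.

|A|·|B| = 2·6 = 12;  |P| = 12
Check the pairing map k ↦ (π_A(k), π_B(k)):
  0 : (0,0)
  1 : (1,0)
  2 : (0,1)
  3 : (1,1)
  4 : (0,2)
  5 : (1,2)
  6 : (0,3)
  7 : (1,3)
  8 : (0,4)
  9 : (1,4)
  10 : (0,5)
  11 : (1,5)
distinct pairs in image: 12 / 12 needed
  → bijection onto A×B; projections well-typed.

Answer: VALID PRODUCT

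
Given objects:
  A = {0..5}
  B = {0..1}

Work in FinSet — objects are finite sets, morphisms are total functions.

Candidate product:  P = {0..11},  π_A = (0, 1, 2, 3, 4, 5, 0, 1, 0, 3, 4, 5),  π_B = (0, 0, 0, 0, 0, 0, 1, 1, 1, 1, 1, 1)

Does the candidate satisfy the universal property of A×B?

|A|·|B| = 6·2 = 12;  |P| = 12
Check the pairing map k ↦ (π_A(k), π_B(k)):
  0 ↦ (0,0)
  1 ↦ (1,0)
  2 ↦ (2,0)
  3 ↦ (3,0)
  4 ↦ (4,0)
  5 ↦ (5,0)
  6 ↦ (0,1)
  7 ↦ (1,1)
  8 ↦ (0,1)  ✗ repeats pair of k=6
  9 ↦ (3,1)
  10 ↦ (4,1)
  11 ↦ (5,1)
distinct pairs in image: 11 / 12 needed
  → (0,1) hit at k=6 and k=8

Answer: NOT A VALID PRODUCT — duplicate pair at indices 6,8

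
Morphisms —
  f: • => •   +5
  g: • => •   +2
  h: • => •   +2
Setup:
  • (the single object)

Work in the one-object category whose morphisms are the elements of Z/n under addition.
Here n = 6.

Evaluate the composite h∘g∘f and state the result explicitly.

Answer: +3

Trace:
  0 +5≡5 +2≡1 +2≡3  (mod 6)
composite: +3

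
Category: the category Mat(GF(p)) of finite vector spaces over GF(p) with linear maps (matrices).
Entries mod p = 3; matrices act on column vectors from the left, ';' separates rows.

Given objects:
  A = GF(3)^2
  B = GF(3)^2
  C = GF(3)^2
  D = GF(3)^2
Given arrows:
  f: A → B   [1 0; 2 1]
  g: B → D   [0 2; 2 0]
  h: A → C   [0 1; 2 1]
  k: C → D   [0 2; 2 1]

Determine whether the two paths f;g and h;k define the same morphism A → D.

Along f;g (path 1):
  e0=⟨1,0⟩ f→⟨1,2⟩ g→⟨1,2⟩
  e1=⟨0,1⟩ f→⟨0,1⟩ g→⟨2,0⟩
  composite₁ = [1 2; 2 0]
Along h;k (path 2):
  e0=⟨1,0⟩ h→⟨0,2⟩ k→⟨1,2⟩
  e1=⟨0,1⟩ h→⟨1,1⟩ k→⟨2,0⟩
  composite₂ = [1 2; 2 0]
Equal? same morphism ✓

Answer: COMMUTES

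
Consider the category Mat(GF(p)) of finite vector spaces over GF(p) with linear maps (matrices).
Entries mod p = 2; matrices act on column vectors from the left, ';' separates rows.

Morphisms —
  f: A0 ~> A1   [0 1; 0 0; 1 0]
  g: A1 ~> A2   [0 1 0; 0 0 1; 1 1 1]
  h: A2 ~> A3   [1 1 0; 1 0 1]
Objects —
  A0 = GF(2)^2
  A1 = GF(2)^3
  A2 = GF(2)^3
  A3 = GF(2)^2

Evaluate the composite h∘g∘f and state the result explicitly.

Answer: [1 0; 1 1]

Trace:
  e0=[1,0] f~>[0,0,1] g~>[0,1,1] h~>[1,1]
  e1=[0,1] f~>[1,0,0] g~>[0,0,1] h~>[0,1]
result: [1 0; 1 1]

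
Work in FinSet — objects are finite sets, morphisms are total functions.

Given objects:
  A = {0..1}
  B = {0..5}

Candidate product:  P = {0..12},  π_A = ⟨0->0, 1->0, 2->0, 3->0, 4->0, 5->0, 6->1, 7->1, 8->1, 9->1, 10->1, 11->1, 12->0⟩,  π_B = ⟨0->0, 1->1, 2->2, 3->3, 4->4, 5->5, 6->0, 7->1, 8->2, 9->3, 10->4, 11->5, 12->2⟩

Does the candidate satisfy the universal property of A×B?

Answer: NOT A VALID PRODUCT — |P|=13 ≠ |A|·|B|=12

Work:
|A|·|B| = 2·6 = 12;  |P| = 13
  → cardinalities differ; no bijection possible.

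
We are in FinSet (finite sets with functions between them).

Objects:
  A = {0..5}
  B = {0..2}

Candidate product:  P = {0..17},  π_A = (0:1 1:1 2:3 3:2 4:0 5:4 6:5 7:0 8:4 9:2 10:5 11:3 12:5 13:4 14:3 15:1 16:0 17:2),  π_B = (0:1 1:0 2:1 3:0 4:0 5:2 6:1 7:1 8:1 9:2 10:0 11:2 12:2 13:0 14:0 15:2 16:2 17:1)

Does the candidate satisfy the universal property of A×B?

|A|·|B| = 6·3 = 18;  |P| = 18
Check the pairing map k ↦ (π_A(k), π_B(k)):
  0 : (1,1)
  1 : (1,0)
  2 : (3,1)
  3 : (2,0)
  4 : (0,0)
  5 : (4,2)
  6 : (5,1)
  7 : (0,1)
  8 : (4,1)
  9 : (2,2)
  10 : (5,0)
  11 : (3,2)
  12 : (5,2)
  13 : (4,0)
  14 : (3,0)
  15 : (1,2)
  16 : (0,2)
  17 : (2,1)
distinct pairs in image: 18 / 18 needed
  → bijection onto A×B; projections well-typed.

Answer: VALID PRODUCT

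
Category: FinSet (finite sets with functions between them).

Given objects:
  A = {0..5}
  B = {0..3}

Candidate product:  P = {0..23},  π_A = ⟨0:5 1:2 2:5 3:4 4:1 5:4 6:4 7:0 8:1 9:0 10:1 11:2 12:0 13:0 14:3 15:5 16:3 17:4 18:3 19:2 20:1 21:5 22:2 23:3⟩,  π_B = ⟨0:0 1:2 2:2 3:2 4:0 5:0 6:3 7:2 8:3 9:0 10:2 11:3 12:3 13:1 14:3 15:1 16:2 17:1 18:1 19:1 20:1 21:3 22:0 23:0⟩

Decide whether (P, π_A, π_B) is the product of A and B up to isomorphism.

Answer: VALID PRODUCT

Work:
|A|·|B| = 6·4 = 24;  |P| = 24
Check the pairing map k ↦ (π_A(k), π_B(k)):
  0 : (5,0)
  1 : (2,2)
  2 : (5,2)
  3 : (4,2)
  4 : (1,0)
  5 : (4,0)
  6 : (4,3)
  7 : (0,2)
  8 : (1,3)
  9 : (0,0)
  10 : (1,2)
  11 : (2,3)
  12 : (0,3)
  13 : (0,1)
  14 : (3,3)
  15 : (5,1)
  16 : (3,2)
  17 : (4,1)
  18 : (3,1)
  19 : (2,1)
  20 : (1,1)
  21 : (5,3)
  22 : (2,0)
  23 : (3,0)
distinct pairs in image: 24 / 24 needed
  → bijection onto A×B; projections well-typed.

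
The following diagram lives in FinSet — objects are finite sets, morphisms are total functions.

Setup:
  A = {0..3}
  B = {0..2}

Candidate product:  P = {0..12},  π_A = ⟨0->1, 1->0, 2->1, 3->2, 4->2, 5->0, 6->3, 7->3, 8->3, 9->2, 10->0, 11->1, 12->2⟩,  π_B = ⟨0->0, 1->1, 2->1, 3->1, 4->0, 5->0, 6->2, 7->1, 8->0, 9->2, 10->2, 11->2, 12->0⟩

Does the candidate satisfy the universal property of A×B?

Answer: NOT A VALID PRODUCT — |P|=13 ≠ |A|·|B|=12

Trace:
|A|·|B| = 4·3 = 12;  |P| = 13
  → cardinalities differ; no bijection possible.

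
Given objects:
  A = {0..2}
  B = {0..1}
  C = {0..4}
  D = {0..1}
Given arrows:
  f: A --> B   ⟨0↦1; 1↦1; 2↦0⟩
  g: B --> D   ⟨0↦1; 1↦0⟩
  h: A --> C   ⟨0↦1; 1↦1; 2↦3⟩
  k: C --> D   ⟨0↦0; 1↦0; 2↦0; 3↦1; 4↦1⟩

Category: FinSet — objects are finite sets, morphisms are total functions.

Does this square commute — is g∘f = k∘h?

Answer: COMMUTES

Trace:
Along f;g (path 1):
  0 f-->1 g-->0
  1 f-->1 g-->0
  2 f-->0 g-->1
  ⟦path⟧₁ = ⟨0↦0; 1↦0; 2↦1⟩
Along h;k (path 2):
  0 h-->1 k-->0
  1 h-->1 k-->0
  2 h-->3 k-->1
  ⟦path⟧₂ = ⟨0↦0; 1↦0; 2↦1⟩
Equal? same morphism ✓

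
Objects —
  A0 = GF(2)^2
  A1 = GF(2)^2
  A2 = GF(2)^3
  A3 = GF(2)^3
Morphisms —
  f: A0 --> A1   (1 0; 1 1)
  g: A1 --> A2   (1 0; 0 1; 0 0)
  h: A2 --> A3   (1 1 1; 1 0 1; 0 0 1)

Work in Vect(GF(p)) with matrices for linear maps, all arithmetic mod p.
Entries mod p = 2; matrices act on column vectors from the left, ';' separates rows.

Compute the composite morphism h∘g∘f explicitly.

Answer: (0 1; 1 0; 0 0)

Trace:
  e0=[1,0] f-->[1,1] g-->[1,1,0] h-->[0,1,0]
  e1=[0,1] f-->[0,1] g-->[0,1,0] h-->[1,0,0]
⟦path⟧: (0 1; 1 0; 0 0)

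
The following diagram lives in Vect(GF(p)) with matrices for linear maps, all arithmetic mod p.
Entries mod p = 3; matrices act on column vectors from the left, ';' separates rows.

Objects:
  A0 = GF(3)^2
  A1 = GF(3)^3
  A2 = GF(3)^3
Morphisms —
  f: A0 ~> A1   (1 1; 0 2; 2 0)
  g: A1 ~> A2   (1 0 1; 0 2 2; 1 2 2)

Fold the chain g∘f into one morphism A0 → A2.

Answer: (0 1; 1 1; 2 2)

Derivation:
  e0=(1,0) f~>(1,0,2) g~>(0,1,2)
  e1=(0,1) f~>(1,2,0) g~>(1,1,2)
composite: (0 1; 1 1; 2 2)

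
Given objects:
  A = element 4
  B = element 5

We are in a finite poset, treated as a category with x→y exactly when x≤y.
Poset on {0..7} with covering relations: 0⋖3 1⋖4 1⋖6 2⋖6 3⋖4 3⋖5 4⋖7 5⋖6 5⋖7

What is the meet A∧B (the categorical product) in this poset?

Answer: A∧B = 3

Work:
Common predecessors of 4,5: {0,3}
  0 ⊑ 3
  3 ⊑ 3
glb = 3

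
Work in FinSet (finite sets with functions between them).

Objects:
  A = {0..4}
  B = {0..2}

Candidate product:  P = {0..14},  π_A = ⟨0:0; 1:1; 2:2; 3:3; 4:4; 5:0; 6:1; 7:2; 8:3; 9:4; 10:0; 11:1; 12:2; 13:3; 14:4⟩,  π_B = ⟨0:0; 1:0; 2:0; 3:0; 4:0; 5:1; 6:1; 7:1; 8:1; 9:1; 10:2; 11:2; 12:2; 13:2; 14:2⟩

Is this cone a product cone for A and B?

|A|·|B| = 5·3 = 15;  |P| = 15
Check the pairing map k ↦ (π_A(k), π_B(k)):
  0 : (0,0)
  1 : (1,0)
  2 : (2,0)
  3 : (3,0)
  4 : (4,0)
  5 : (0,1)
  6 : (1,1)
  7 : (2,1)
  8 : (3,1)
  9 : (4,1)
  10 : (0,2)
  11 : (1,2)
  12 : (2,2)
  13 : (3,2)
  14 : (4,2)
distinct pairs in image: 15 / 15 needed
  → bijection onto A×B; projections well-typed.

Answer: VALID PRODUCT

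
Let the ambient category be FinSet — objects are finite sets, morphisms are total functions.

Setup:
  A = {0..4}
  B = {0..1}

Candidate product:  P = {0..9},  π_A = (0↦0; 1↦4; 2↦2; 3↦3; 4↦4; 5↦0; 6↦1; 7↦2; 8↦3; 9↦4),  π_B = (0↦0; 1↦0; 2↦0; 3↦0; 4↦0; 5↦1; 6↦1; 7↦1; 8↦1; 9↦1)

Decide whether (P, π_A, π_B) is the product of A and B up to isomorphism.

|A|·|B| = 5·2 = 10;  |P| = 10
Check the pairing map k ↦ (π_A(k), π_B(k)):
  0 ↦ (0,0)
  1 ↦ (4,0)
  2 ↦ (2,0)
  3 ↦ (3,0)
  4 ↦ (4,0)  ✗ repeats pair of k=1
  5 ↦ (0,1)
  6 ↦ (1,1)
  7 ↦ (2,1)
  8 ↦ (3,1)
  9 ↦ (4,1)
distinct pairs in image: 9 / 10 needed
  → (4,0) hit at k=1 and k=4

Answer: NOT A VALID PRODUCT — duplicate pair at indices 4,1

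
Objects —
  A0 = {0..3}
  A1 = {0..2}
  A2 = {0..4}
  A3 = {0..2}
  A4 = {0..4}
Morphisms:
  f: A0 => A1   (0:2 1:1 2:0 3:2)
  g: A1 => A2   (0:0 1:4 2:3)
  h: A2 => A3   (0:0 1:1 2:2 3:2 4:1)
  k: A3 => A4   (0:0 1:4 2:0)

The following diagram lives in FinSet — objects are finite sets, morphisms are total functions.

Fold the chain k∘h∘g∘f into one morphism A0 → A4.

Answer: (0:0 1:4 2:0 3:0)

Derivation:
  0 f=>2 g=>3 h=>2 k=>0
  1 f=>1 g=>4 h=>1 k=>4
  2 f=>0 g=>0 h=>0 k=>0
  3 f=>2 g=>3 h=>2 k=>0
composite: (0:0 1:4 2:0 3:0)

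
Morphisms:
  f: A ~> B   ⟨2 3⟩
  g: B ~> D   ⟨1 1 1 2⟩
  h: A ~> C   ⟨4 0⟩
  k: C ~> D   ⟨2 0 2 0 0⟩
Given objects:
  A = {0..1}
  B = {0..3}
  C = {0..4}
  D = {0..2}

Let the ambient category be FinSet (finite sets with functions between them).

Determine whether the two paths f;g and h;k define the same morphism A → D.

Answer: DOES NOT COMMUTE

Derivation:
1) trace f;g:
  0 f~>2 g~>1
  1 f~>3 g~>2
  ⟦path⟧₁ = ⟨1 2⟩
2) trace h;k:
  0 h~>4 k~>0
  1 h~>0 k~>2
  ⟦path⟧₂ = ⟨0 2⟩
Equal? NO — does not commute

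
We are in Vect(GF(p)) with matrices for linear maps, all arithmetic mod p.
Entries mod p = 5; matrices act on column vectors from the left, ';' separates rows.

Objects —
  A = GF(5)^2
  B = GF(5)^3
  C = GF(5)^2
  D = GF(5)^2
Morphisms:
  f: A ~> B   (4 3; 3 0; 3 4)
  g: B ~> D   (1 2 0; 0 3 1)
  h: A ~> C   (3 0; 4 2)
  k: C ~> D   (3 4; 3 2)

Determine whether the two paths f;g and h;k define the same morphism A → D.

Answer: COMMUTES

Trace:
Path 1 = f;g:
  e0=(1,0) f~>(4,3,3) g~>(0,2)
  e1=(0,1) f~>(3,0,4) g~>(3,4)
  composite₁ = (0 3; 2 4)
Path 2 = h;k:
  e0=(1,0) h~>(3,4) k~>(0,2)
  e1=(0,1) h~>(0,2) k~>(3,4)
  composite₂ = (0 3; 2 4)
Equal? same morphism ✓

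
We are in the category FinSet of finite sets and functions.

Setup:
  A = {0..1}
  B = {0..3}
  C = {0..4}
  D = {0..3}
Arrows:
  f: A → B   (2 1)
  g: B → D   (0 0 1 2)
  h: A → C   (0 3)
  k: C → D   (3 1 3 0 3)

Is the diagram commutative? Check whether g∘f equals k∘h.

Answer: DOES NOT COMMUTE

Derivation:
1) trace f;g:
  0 f→2 g→1
  1 f→1 g→0
  result₁ = (1 0)
2) trace h;k:
  0 h→0 k→3
  1 h→3 k→0
  result₂ = (3 0)
Equal? distinct morphisms ✗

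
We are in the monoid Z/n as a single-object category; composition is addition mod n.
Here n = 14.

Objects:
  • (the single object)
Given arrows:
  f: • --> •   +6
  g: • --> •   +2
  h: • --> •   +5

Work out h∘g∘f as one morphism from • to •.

Answer: +13

Derivation:
  0 +6≡6 +2≡8 +5≡13  (mod 14)
composite: +13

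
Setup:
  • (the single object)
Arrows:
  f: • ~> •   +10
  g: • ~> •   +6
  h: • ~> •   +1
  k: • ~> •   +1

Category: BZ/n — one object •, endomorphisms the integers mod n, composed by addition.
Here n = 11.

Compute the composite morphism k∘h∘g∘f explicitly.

Answer: +7

Trace:
  0 +10≡10 +6≡5 +1≡6 +1≡7  (mod 11)
result: +7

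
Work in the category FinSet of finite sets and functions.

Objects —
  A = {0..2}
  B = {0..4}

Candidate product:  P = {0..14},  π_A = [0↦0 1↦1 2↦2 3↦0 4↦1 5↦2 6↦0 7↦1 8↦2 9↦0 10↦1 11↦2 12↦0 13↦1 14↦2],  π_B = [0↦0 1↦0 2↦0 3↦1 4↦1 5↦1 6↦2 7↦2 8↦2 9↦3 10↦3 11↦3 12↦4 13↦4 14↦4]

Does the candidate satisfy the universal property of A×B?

|A|·|B| = 3·5 = 15;  |P| = 15
Check the pairing map k ↦ (π_A(k), π_B(k)):
  0 ↦ (0,0)
  1 ↦ (1,0)
  2 ↦ (2,0)
  3 ↦ (0,1)
  4 ↦ (1,1)
  5 ↦ (2,1)
  6 ↦ (0,2)
  7 ↦ (1,2)
  8 ↦ (2,2)
  9 ↦ (0,3)
  10 ↦ (1,3)
  11 ↦ (2,3)
  12 ↦ (0,4)
  13 ↦ (1,4)
  14 ↦ (2,4)
distinct pairs in image: 15 / 15 needed
  → bijection onto A×B; projections well-typed.

Answer: VALID PRODUCT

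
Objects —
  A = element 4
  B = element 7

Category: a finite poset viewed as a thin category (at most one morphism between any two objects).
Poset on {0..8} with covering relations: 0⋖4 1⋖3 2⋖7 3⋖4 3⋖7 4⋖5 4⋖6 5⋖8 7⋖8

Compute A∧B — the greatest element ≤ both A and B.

{x : x≤A ∧ x≤B} = {1,3}  (A=4, B=7)
  1 ≤ 3
  3 ≤ 3
glb = 3

Answer: A∧B = 3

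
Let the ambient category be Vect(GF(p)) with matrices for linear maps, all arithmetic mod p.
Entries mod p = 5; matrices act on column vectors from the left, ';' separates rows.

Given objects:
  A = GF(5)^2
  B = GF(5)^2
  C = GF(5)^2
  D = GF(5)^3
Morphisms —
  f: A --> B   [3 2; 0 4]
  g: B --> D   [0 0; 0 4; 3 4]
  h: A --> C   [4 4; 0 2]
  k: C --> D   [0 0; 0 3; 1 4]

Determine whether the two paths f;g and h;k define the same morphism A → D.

Answer: COMMUTES

Work:
Along f;g (path 1):
  e0=(1,0) f-->(3,0) g-->(0,0,4)
  e1=(0,1) f-->(2,4) g-->(0,1,2)
  ⟦path⟧₁ = [0 0; 0 1; 4 2]
Along h;k (path 2):
  e0=(1,0) h-->(4,0) k-->(0,0,4)
  e1=(0,1) h-->(4,2) k-->(0,1,2)
  ⟦path⟧₂ = [0 0; 0 1; 4 2]
Equal? equal; square commutes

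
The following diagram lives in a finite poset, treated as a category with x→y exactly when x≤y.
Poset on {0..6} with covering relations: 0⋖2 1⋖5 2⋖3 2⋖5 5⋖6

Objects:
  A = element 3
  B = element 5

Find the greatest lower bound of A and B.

Common predecessors of 3,5: {0,2}
  0 ≤ 2
  2 ≤ 2
glb = 2

Answer: A∧B = 2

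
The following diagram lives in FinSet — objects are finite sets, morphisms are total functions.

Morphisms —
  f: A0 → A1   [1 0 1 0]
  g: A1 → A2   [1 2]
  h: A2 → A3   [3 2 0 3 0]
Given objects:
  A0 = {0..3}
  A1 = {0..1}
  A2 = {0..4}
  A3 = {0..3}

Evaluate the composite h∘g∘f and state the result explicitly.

  0 f→1 g→2 h→0
  1 f→0 g→1 h→2
  2 f→1 g→2 h→0
  3 f→0 g→1 h→2
composite: [0 2 0 2]

Answer: [0 2 0 2]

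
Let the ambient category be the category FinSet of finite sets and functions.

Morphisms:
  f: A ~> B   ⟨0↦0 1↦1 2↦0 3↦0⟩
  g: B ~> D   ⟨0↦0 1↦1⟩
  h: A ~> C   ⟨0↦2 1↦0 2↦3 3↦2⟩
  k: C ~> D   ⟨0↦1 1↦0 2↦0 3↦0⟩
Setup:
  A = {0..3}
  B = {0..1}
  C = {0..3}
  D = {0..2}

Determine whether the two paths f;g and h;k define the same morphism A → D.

Answer: COMMUTES

Derivation:
1) trace f;g:
  0 f~>0 g~>0
  1 f~>1 g~>1
  2 f~>0 g~>0
  3 f~>0 g~>0
  ⟦path⟧₁ = ⟨0↦0 1↦1 2↦0 3↦0⟩
2) trace h;k:
  0 h~>2 k~>0
  1 h~>0 k~>1
  2 h~>3 k~>0
  3 h~>2 k~>0
  ⟦path⟧₂ = ⟨0↦0 1↦1 2↦0 3↦0⟩
Equal? YES — commutes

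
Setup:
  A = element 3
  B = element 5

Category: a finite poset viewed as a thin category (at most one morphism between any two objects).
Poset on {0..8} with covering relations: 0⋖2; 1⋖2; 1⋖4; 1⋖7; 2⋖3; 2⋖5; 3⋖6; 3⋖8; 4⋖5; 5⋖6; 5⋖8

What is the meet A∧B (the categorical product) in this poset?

Lower bounds of A=3 and B=5: {0,1,2}
  0 <= 2
  1 <= 2
  2 <= 2
glb = 2

Answer: A∧B = 2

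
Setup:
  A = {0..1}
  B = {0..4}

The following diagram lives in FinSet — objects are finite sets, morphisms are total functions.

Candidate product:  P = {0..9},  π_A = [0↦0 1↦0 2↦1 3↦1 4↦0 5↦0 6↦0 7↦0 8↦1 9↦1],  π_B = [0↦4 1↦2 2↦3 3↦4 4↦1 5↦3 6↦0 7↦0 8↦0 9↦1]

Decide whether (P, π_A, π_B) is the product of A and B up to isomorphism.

|A|·|B| = 2·5 = 10;  |P| = 10
Check the pairing map k ↦ (π_A(k), π_B(k)):
  0 ↦ (0,4)
  1 ↦ (0,2)
  2 ↦ (1,3)
  3 ↦ (1,4)
  4 ↦ (0,1)
  5 ↦ (0,3)
  6 ↦ (0,0)
  7 ↦ (0,0)  ✗ repeats pair of k=6
  8 ↦ (1,0)
  9 ↦ (1,1)
distinct pairs in image: 9 / 10 needed
  → (0,0) hit at k=6 and k=7

Answer: NOT A VALID PRODUCT — duplicate pair at indices 7,6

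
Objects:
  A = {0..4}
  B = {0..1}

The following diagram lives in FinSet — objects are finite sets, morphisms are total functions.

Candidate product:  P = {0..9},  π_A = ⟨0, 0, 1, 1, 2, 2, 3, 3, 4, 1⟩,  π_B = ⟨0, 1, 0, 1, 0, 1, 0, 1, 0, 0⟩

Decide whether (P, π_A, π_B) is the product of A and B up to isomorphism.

|A|·|B| = 5·2 = 10;  |P| = 10
Check the pairing map k ↦ (π_A(k), π_B(k)):
  0 ↦ (0,0)
  1 ↦ (0,1)
  2 ↦ (1,0)
  3 ↦ (1,1)
  4 ↦ (2,0)
  5 ↦ (2,1)
  6 ↦ (3,0)
  7 ↦ (3,1)
  8 ↦ (4,0)
  9 ↦ (1,0)  ✗ repeats pair of k=2
distinct pairs in image: 9 / 10 needed
  → (1,0) hit at k=2 and k=9

Answer: NOT A VALID PRODUCT — duplicate pair at indices 2,9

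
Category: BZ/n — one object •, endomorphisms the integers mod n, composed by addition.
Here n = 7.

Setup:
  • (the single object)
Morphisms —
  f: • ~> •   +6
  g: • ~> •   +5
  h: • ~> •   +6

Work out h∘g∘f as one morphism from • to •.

  0 +6≡6 +5≡4 +6≡3  (mod 7)
result: +3

Answer: +3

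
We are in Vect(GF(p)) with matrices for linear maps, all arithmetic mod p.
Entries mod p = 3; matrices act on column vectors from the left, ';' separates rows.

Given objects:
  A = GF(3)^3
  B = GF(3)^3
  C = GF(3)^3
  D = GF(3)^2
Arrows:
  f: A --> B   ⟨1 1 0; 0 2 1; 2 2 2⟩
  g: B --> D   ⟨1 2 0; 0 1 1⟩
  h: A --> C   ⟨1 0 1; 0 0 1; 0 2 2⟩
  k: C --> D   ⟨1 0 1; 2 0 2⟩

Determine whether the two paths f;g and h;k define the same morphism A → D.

1) trace f;g:
  e0=[1,0,0] f-->[1,0,2] g-->[1,2]
  e1=[0,1,0] f-->[1,2,2] g-->[2,1]
  e2=[0,0,1] f-->[0,1,2] g-->[2,0]
  result₁ = ⟨1 2 2; 2 1 0⟩
2) trace h;k:
  e0=[1,0,0] h-->[1,0,0] k-->[1,2]
  e1=[0,1,0] h-->[0,0,2] k-->[2,1]
  e2=[0,0,1] h-->[1,1,2] k-->[0,0]
  result₂ = ⟨1 2 0; 2 1 0⟩
Equal? differ; not commutative

Answer: DOES NOT COMMUTE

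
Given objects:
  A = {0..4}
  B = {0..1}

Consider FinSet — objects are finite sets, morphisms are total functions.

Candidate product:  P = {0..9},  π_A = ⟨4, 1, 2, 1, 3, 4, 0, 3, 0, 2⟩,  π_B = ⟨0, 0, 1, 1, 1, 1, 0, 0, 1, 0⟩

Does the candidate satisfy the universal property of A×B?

|A|·|B| = 5·2 = 10;  |P| = 10
Check the pairing map k ↦ (π_A(k), π_B(k)):
  0 ↦ (4,0)
  1 ↦ (1,0)
  2 ↦ (2,1)
  3 ↦ (1,1)
  4 ↦ (3,1)
  5 ↦ (4,1)
  6 ↦ (0,0)
  7 ↦ (3,0)
  8 ↦ (0,1)
  9 ↦ (2,0)
distinct pairs in image: 10 / 10 needed
  → bijection onto A×B; projections well-typed.

Answer: VALID PRODUCT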